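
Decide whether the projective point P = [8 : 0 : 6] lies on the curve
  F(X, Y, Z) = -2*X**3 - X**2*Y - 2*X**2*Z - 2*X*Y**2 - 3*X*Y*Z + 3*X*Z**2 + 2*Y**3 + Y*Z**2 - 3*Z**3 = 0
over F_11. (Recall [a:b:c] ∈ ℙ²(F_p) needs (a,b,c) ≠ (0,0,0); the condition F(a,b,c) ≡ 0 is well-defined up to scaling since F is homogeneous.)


F(8,0,6) ≡ 8 (mod 11); P is NOT on the curve.

Evaluate F(8, 0, 6) term-by-term (mod 11).
  -2*X**3 ↦ -2·512·1·1 = -1024
  -X**2*Y ↦ -1·64·0·1 = 0
  -2*X**2*Z ↦ -2·64·1·6 = -768
  -2*X*Y**2 ↦ -2·8·0·1 = 0
  -3*X*Y*Z ↦ -3·8·0·6 = 0
  3*X*Z**2 ↦ 3·8·1·36 = 864
  2*Y**3 ↦ 2·1·0·1 = 0
  Y*Z**2 ↦ 1·1·0·36 = 0
  -3*Z**3 ↦ -3·1·1·216 = -648
Sum: F(8, 0, 6) = (-1024) + (0) + (-768) + (0) + (0) + (864) + (0) + (0) + (-648) = -1576.
Reducing mod 11: -1576 ≡ 8 (mod 11).
Since F(a, b, c) ≡ 8 ≠ 0 (mod 11), P does NOT lie on the curve.


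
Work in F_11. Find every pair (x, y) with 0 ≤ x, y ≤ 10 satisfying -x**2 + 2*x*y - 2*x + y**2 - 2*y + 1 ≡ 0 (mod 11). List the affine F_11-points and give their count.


Affine F_11-points: {(0, 1)}; count = 1.

For each of the 121 pairs (x, y) ∈ F_11², evaluate f(x, y) mod 11. Record the zeros.
  x = 0: [0↦1, 1↦0, 2↦1, 3↦4, 4↦9, 5↦5, 6↦3, 7↦3, 8↦5, 9↦9, 10↦4]  zeros at y ∈ {1}
  x = 1: [0↦9, 1↦10, 2↦2, 3↦7, 4↦3, 5↦1, 6↦1, 7↦3, 8↦7, 9↦2, 10↦10]  zeros at y ∈ ∅
  x = 2: [0↦4, 1↦7, 2↦1, 3↦8, 4↦6, 5↦6, 6↦8, 7↦1, 8↦7, 9↦4, 10↦3]  zeros at y ∈ ∅
  x = 3: [0↦8, 1↦2, 2↦9, 3↦7, 4↦7, 5↦9, 6↦2, 7↦8, 8↦5, 9↦4, 10↦5]  zeros at y ∈ ∅
  x = 4: [0↦10, 1↦6, 2↦4, 3↦4, 4↦6, 5↦10, 6↦5, 7↦2, 8↦1, 9↦2, 10↦5]  zeros at y ∈ ∅
  x = 5: [0↦10, 1↦8, 2↦8, 3↦10, 4↦3, 5↦9, 6↦6, 7↦5, 8↦6, 9↦9, 10↦3]  zeros at y ∈ ∅
  x = 6: [0↦8, 1↦8, 2↦10, 3↦3, 4↦9, 5↦6, 6↦5, 7↦6, 8↦9, 9↦3, 10↦10]  zeros at y ∈ ∅
  x = 7: [0↦4, 1↦6, 2↦10, 3↦5, 4↦2, 5↦1, 6↦2, 7↦5, 8↦10, 9↦6, 10↦4]  zeros at y ∈ ∅
  x = 8: [0↦9, 1↦2, 2↦8, 3↦5, 4↦4, 5↦5, 6↦8, 7↦2, 8↦9, 9↦7, 10↦7]  zeros at y ∈ ∅
  x = 9: [0↦1, 1↦7, 2↦4, 3↦3, 4↦4, 5↦7, 6↦1, 7↦8, 8↦6, 9↦6, 10↦8]  zeros at y ∈ ∅
  x = 10: [0↦2, 1↦10, 2↦9, 3↦10, 4↦2, 5↦7, 6↦3, 7↦1, 8↦1, 9↦3, 10↦7]  zeros at y ∈ ∅
Collecting zeros: affine points = {(0, 1)}.
Total count |C(F_11)_aff| = 1.


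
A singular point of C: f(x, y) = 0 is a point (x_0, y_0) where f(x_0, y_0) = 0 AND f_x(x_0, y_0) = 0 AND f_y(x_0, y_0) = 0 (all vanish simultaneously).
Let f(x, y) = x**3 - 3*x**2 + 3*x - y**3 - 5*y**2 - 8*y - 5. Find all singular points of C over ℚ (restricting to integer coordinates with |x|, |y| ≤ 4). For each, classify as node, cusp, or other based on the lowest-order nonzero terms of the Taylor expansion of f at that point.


Singular points: {(1, -2)}; classification: cusp.

Compute partial derivatives:
  f_x = 3*x**2 - 6*x + 3.
  f_y = -3*y**2 - 10*y - 8.
Scan x_0 ∈ {−4, ..., 4}. For each x_0, f_y(x_0, y) is a polynomial in y; find its integer roots y ∈ {−4, ..., 4}, then test f_x and f at those candidates.
  x = -4: f_y(-4, y) = -3*y**2 - 10*y - 8; vanishes at y ∈ {-2}. (-4, -2): f_x = 75 ≠ 0.
  x = -3: f_y(-3, y) = -3*y**2 - 10*y - 8; vanishes at y ∈ {-2}. (-3, -2): f_x = 48 ≠ 0.
  x = -2: f_y(-2, y) = -3*y**2 - 10*y - 8; vanishes at y ∈ {-2}. (-2, -2): f_x = 27 ≠ 0.
  x = -1: f_y(-1, y) = -3*y**2 - 10*y - 8; vanishes at y ∈ {-2}. (-1, -2): f_x = 12 ≠ 0.
  x = 0: f_y(0, y) = -3*y**2 - 10*y - 8; vanishes at y ∈ {-2}. (0, -2): f_x = 3 ≠ 0.
  x = 1: f_y(1, y) = -3*y**2 - 10*y - 8; vanishes at y ∈ {-2}. (1, -2): f_x = 0, f = 0 — SINGULAR.
  x = 2: f_y(2, y) = -3*y**2 - 10*y - 8; vanishes at y ∈ {-2}. (2, -2): f_x = 3 ≠ 0.
  x = 3: f_y(3, y) = -3*y**2 - 10*y - 8; vanishes at y ∈ {-2}. (3, -2): f_x = 12 ≠ 0.
  x = 4: f_y(4, y) = -3*y**2 - 10*y - 8; vanishes at y ∈ {-2}. (4, -2): f_x = 27 ≠ 0.
Only singular point on the grid: (1, -2).
Classify: substitute x = 1 + u, y = -2 + v and expand: f = u**3 - v**3 + v**2.
No constant or linear terms (consistent with a singular point). Quadratic part: v**2. Cubic part: u**3 - v**3.
The quadratic part v**2 is a perfect square, so there is a single (double) tangent line v = 0, i.e. y = -2. Restricting the cubic part to that line (v = 0) leaves u**3 ≠ 0, so f is not divisible by v and the branch is v² ≈ -u**3 to lowest order — this is a cusp.
Classification: cusp.


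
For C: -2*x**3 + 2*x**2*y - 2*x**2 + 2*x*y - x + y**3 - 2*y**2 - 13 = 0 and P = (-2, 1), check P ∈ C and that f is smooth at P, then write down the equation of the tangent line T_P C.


Tangent line at P: -23*x + 3*y - 49 = 0.

Step 1: f(-2, 1) = 0, so P lies on C.
Step 2: partial derivatives
  f_x(x, y) = -6*x**2 + 4*x*y - 4*x + 2*y - 1, f_y(x, y) = 2*x**2 + 2*x + 3*y**2 - 4*y.
  f_x(P) = -23, f_y(P) = 3 (gradient nonzero, so P is smooth).
Step 3: tangent line at P: -23·(x − -2) + 3·(y − 1) = 0.
Expanding: -23*x + 3*y - 49 = 0.


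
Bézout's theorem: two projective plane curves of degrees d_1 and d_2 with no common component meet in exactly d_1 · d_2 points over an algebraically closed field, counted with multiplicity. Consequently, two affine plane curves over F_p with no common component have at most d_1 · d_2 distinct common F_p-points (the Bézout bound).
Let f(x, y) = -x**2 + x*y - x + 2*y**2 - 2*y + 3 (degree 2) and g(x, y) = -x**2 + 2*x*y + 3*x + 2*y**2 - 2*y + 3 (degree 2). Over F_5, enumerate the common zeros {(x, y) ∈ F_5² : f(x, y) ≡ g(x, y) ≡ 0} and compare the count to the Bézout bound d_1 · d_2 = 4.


Common zeros: {(0, 3)}; count = 1; Bézout bound = 4.

deg(f) = 2, deg(g) = 2, so Bézout bound = 4.
Scan x ∈ F_5. For each x, list the y ∈ F_5 with f(x, y) ≡ 0 and those with g(x, y) ≡ 0 (mod 5); the common zeros in that column are the intersection.
  x = 0: f ≡ 0 at y ∈ {3}; g ≡ 0 at y ∈ {3}; common: {3}.
  x = 1: f ≡ 0 at y ∈ ∅; g ≡ 0 at y ∈ {0}; common: ∅.
  x = 2: f ≡ 0 at y ∈ {2, 3}; g ≡ 0 at y ∈ {0, 4}; common: ∅.
  x = 3: f ≡ 0 at y ∈ ∅; g ≡ 0 at y ∈ ∅; common: ∅.
  x = 4: f ≡ 0 at y ∈ {2}; g ≡ 0 at y ∈ {3, 4}; common: ∅.
Collecting: common zeros = {(0, 3)}, so the count is 1.
Comparison with the Bézout bound: 1 ≤ 4 = deg(f)·deg(g), as expected for curves with no common component (the affine F_5-count falls short of the bound because intersections may lie at infinity, over extension fields, or carry multiplicity).


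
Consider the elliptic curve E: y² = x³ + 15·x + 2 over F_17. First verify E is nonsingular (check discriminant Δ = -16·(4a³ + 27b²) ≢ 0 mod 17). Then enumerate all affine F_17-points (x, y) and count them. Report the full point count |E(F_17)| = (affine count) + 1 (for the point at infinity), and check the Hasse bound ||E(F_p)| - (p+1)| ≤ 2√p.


Affine points = {(0, 6), (0, 11), (1, 1), (1, 16), (5, 7), (5, 10), (6, 6), (6, 11), (7, 5), (7, 12), (9, 4), (9, 13), (10, 8), (10, 9), (11, 6), (11, 11), (14, 7), (14, 10), (15, 7), (15, 10)}; affine count = 20; |E(F_17)| = 21.

Discriminant check: Δ ∝ 4a³ + 27b² = 4·15³ + 27·2² = 4·3375 + 27·4 ≡ 8 (mod 17). Nonzero ⇒ E is nonsingular.
For each x ∈ F_17, compute rhs = x³ + 15·x + 2 mod 17, then count y ∈ F_17 with y² ≡ rhs.
  x = 0: rhs = 2, matching y values: 6, 11 (2 points).
  x = 1: rhs = 1, matching y values: 1, 16 (2 points).
  x = 2: rhs = 6, matching y values: none (0 points).
  x = 3: rhs = 6, matching y values: none (0 points).
  x = 4: rhs = 7, matching y values: none (0 points).
  x = 5: rhs = 15, matching y values: 7, 10 (2 points).
  x = 6: rhs = 2, matching y values: 6, 11 (2 points).
  x = 7: rhs = 8, matching y values: 5, 12 (2 points).
  x = 8: rhs = 5, matching y values: none (0 points).
  x = 9: rhs = 16, matching y values: 4, 13 (2 points).
  x = 10: rhs = 13, matching y values: 8, 9 (2 points).
  x = 11: rhs = 2, matching y values: 6, 11 (2 points).
  x = 12: rhs = 6, matching y values: none (0 points).
  x = 13: rhs = 14, matching y values: none (0 points).
  x = 14: rhs = 15, matching y values: 7, 10 (2 points).
  x = 15: rhs = 15, matching y values: 7, 10 (2 points).
  x = 16: rhs = 3, matching y values: none (0 points).
Total affine count: 20.
Full point count |E(F_17)| = 20 + 1 = 21.
Hasse bound: |21 − (17+1)| = |3| = 3 ≤ 2√17 ≈ 8.2462 ✓.


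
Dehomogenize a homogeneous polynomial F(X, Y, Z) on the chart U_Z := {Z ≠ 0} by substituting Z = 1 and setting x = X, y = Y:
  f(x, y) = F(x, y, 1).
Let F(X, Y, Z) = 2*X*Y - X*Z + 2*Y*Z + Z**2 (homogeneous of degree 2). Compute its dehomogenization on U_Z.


f(x, y) = 2*x*y - x + 2*y + 1

On U_Z we set Z = 1. Each monomial c·X^i·Y^j·Z^k in F becomes c·x^i·y^j·1^k = c·x^i·y^j.
Substituting Z = 1: F(X, Y, 1) = 2*x*y - x + 2*y + 1.
Note: deg(f) ≤ deg(F) = 2; strict inequality happens when F is divisible by Z (lost terms).


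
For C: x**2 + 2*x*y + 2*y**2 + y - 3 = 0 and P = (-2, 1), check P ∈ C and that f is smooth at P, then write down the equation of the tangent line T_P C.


Tangent line at P: -2*x + y - 5 = 0.

Step 1: f(-2, 1) = 0, so P lies on C.
Step 2: partial derivatives
  f_x(x, y) = 2*x + 2*y, f_y(x, y) = 2*x + 4*y + 1.
  f_x(P) = -2, f_y(P) = 1 (gradient nonzero, so P is smooth).
Step 3: tangent line at P: -2·(x − -2) + 1·(y − 1) = 0.
Expanding: -2*x + y - 5 = 0.


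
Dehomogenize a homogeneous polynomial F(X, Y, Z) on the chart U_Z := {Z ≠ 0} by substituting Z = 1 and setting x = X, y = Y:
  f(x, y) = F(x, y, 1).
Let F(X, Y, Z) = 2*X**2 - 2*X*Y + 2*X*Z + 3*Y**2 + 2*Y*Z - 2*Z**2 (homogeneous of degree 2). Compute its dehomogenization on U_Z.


f(x, y) = 2*x**2 - 2*x*y + 2*x + 3*y**2 + 2*y - 2

On U_Z we set Z = 1. Each monomial c·X^i·Y^j·Z^k in F becomes c·x^i·y^j·1^k = c·x^i·y^j.
Substituting Z = 1: F(X, Y, 1) = 2*x**2 - 2*x*y + 2*x + 3*y**2 + 2*y - 2.
Note: deg(f) ≤ deg(F) = 2; strict inequality happens when F is divisible by Z (lost terms).


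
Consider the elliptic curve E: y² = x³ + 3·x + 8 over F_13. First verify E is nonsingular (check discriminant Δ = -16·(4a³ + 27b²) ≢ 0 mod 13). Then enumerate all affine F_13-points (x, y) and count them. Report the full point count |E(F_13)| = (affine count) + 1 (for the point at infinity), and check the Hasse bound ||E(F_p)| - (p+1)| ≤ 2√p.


Affine points = {(1, 5), (1, 8), (2, 3), (2, 10), (9, 6), (9, 7), (12, 2), (12, 11)}; affine count = 8; |E(F_13)| = 9.

Discriminant check: Δ ∝ 4a³ + 27b² = 4·3³ + 27·8² = 4·27 + 27·64 ≡ 3 (mod 13). Nonzero ⇒ E is nonsingular.
For each x ∈ F_13, compute rhs = x³ + 3·x + 8 mod 13, then count y ∈ F_13 with y² ≡ rhs.
  x = 0: rhs = 8, matching y values: none (0 points).
  x = 1: rhs = 12, matching y values: 5, 8 (2 points).
  x = 2: rhs = 9, matching y values: 3, 10 (2 points).
  x = 3: rhs = 5, matching y values: none (0 points).
  x = 4: rhs = 6, matching y values: none (0 points).
  x = 5: rhs = 5, matching y values: none (0 points).
  x = 6: rhs = 8, matching y values: none (0 points).
  x = 7: rhs = 8, matching y values: none (0 points).
  x = 8: rhs = 11, matching y values: none (0 points).
  x = 9: rhs = 10, matching y values: 6, 7 (2 points).
  x = 10: rhs = 11, matching y values: none (0 points).
  x = 11: rhs = 7, matching y values: none (0 points).
  x = 12: rhs = 4, matching y values: 2, 11 (2 points).
Total affine count: 8.
Full point count |E(F_13)| = 8 + 1 = 9.
Hasse bound: |9 − (13+1)| = |-5| = 5 ≤ 2√13 ≈ 7.2111 ✓.


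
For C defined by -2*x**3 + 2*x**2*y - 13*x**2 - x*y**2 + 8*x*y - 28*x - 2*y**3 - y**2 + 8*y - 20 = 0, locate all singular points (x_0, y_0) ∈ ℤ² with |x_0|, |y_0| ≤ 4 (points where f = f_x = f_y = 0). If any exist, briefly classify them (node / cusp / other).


Singular points: {(-2, 0)}; classification: node.

Compute partial derivatives:
  f_x = -6*x**2 + 4*x*y - 26*x - y**2 + 8*y - 28.
  f_y = 2*x**2 - 2*x*y + 8*x - 6*y**2 - 2*y + 8.
Scan x_0 ∈ {−4, ..., 4}. For each x_0, f_y(x_0, y) is a polynomial in y; find its integer roots y ∈ {−4, ..., 4}, then test f_x and f at those candidates.
  x = -4: f_y(-4, y) = -6*y**2 + 6*y + 8; no integer root y with |y| ≤ 4.
  x = -3: f_y(-3, y) = -6*y**2 + 4*y + 2; vanishes at y ∈ {1}. (-3, 1): f_x = -9 ≠ 0.
  x = -2: f_y(-2, y) = -6*y**2 + 2*y; vanishes at y ∈ {0}. (-2, 0): f_x = 0, f = 0 — SINGULAR.
  x = -1: f_y(-1, y) = 2 - 6*y**2; no integer root y with |y| ≤ 4.
  x = 0: f_y(0, y) = -6*y**2 - 2*y + 8; vanishes at y ∈ {1}. (0, 1): f_x = -21 ≠ 0.
  x = 1: f_y(1, y) = -6*y**2 - 4*y + 18; no integer root y with |y| ≤ 4.
  x = 2: f_y(2, y) = -6*y**2 - 6*y + 32; no integer root y with |y| ≤ 4.
  x = 3: f_y(3, y) = -6*y**2 - 8*y + 50; no integer root y with |y| ≤ 4.
  x = 4: f_y(4, y) = -6*y**2 - 10*y + 72; no integer root y with |y| ≤ 4.
Only singular point on the grid: (-2, 0).
Classify: substitute x = -2 + u, y = 0 + v and expand: f = -2*u**3 + 2*u**2*v - u**2 - u*v**2 - 2*v**3 + v**2.
No constant or linear terms (consistent with a singular point). Quadratic part: -u**2 + v**2. Cubic part: -2*u**3 + 2*u**2*v - u*v**2 - 2*v**3.
The quadratic part v**2 - u**2 = (v − u)(v + u) splits into two distinct linear factors, so there are two distinct tangent lines y − 0 = ±(x − -2) — this is a node (ordinary double point).
Classification: node.


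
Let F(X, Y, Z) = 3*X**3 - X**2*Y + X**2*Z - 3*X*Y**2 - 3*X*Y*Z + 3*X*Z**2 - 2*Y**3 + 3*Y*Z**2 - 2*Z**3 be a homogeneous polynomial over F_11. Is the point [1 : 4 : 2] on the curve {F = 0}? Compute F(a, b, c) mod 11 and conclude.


F(1,4,2) ≡ 10 (mod 11); P is NOT on the curve.

Evaluate F(1, 4, 2) term-by-term (mod 11).
  3*X**3 ↦ 3·1·1·1 = 3
  -X**2*Y ↦ -1·1·4·1 = -4
  X**2*Z ↦ 1·1·1·2 = 2
  -3*X*Y**2 ↦ -3·1·16·1 = -48
  -3*X*Y*Z ↦ -3·1·4·2 = -24
  3*X*Z**2 ↦ 3·1·1·4 = 12
  -2*Y**3 ↦ -2·1·64·1 = -128
  3*Y*Z**2 ↦ 3·1·4·4 = 48
  -2*Z**3 ↦ -2·1·1·8 = -16
Sum: F(1, 4, 2) = (3) + (-4) + (2) + (-48) + (-24) + (12) + (-128) + (48) + (-16) = -155.
Reducing mod 11: -155 ≡ 10 (mod 11).
Since F(a, b, c) ≡ 10 ≠ 0 (mod 11), P does NOT lie on the curve.


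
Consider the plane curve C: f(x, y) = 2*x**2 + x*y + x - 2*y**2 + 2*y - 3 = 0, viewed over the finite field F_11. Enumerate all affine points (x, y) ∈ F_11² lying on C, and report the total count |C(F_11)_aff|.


Affine F_11-points: {(1, 0), (1, 7), (3, 9), (3, 10), (4, 0), (4, 3), (5, 3), (5, 6), (6, 7), (6, 8), (8, 6), (8, 10)}; count = 12.

For each of the 121 pairs (x, y) ∈ F_11², evaluate f(x, y) mod 11. Record the zeros.
  x = 0: [0↦8, 1↦8, 2↦4, 3↦7, 4↦6, 5↦1, 6↦3, 7↦1, 8↦6, 9↦7, 10↦4]  zeros at y ∈ ∅
  x = 1: [0↦0, 1↦1, 2↦9, 3↦2, 4↦2, 5↦9, 6↦1, 7↦0, 8↦6, 9↦8, 10↦6]  zeros at y ∈ {0, 7}
  x = 2: [0↦7, 1↦9, 2↦7, 3↦1, 4↦2, 5↦10, 6↦3, 7↦3, 8↦10, 9↦2, 10↦1]  zeros at y ∈ ∅
  x = 3: [0↦7, 1↦10, 2↦9, 3↦4, 4↦6, 5↦4, 6↦9, 7↦10, 8↦7, 9↦0, 10↦0]  zeros at y ∈ {9, 10}
  x = 4: [0↦0, 1↦4, 2↦4, 3↦0, 4↦3, 5↦2, 6↦8, 7↦10, 8↦8, 9↦2, 10↦3]  zeros at y ∈ {0, 3}
  x = 5: [0↦8, 1↦2, 2↦3, 3↦0, 4↦4, 5↦4, 6↦0, 7↦3, 8↦2, 9↦8, 10↦10]  zeros at y ∈ {3, 6}
  x = 6: [0↦9, 1↦4, 2↦6, 3↦4, 4↦9, 5↦10, 6↦7, 7↦0, 8↦0, 9↦7, 10↦10]  zeros at y ∈ {7, 8}
  x = 7: [0↦3, 1↦10, 2↦2, 3↦1, 4↦7, 5↦9, 6↦7, 7↦1, 8↦2, 9↦10, 10↦3]  zeros at y ∈ ∅
  x = 8: [0↦1, 1↦9, 2↦2, 3↦2, 4↦9, 5↦1, 6↦0, 7↦6, 8↦8, 9↦6, 10↦0]  zeros at y ∈ {6, 10}
  x = 9: [0↦3, 1↦1, 2↦6, 3↦7, 4↦4, 5↦8, 6↦8, 7↦4, 8↦7, 9↦6, 10↦1]  zeros at y ∈ ∅
  x = 10: [0↦9, 1↦8, 2↦3, 3↦5, 4↦3, 5↦8, 6↦9, 7↦6, 8↦10, 9↦10, 10↦6]  zeros at y ∈ ∅
Collecting zeros: affine points = {(1, 0), (1, 7), (3, 9), (3, 10), (4, 0), (4, 3), (5, 3), (5, 6), (6, 7), (6, 8), (8, 6), (8, 10)}.
Total count |C(F_11)_aff| = 12.


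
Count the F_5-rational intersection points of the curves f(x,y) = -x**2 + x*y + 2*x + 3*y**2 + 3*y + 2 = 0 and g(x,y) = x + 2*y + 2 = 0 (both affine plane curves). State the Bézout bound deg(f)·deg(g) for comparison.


Common zeros: {(1, 1), (4, 2)}; count = 2; Bézout bound = 2.

deg(f) = 2, deg(g) = 1, so Bézout bound = 2.
Scan x ∈ F_5. For each x, list the y ∈ F_5 with f(x, y) ≡ 0 and those with g(x, y) ≡ 0 (mod 5); the common zeros in that column are the intersection.
  x = 0: f ≡ 0 at y ∈ {2}; g ≡ 0 at y ∈ {4}; common: ∅.
  x = 1: f ≡ 0 at y ∈ {1}; g ≡ 0 at y ∈ {1}; common: {1}.
  x = 2: f ≡ 0 at y ∈ {1, 4}; g ≡ 0 at y ∈ {3}; common: ∅.
  x = 3: f ≡ 0 at y ∈ ∅; g ≡ 0 at y ∈ {0}; common: ∅.
  x = 4: f ≡ 0 at y ∈ {2, 4}; g ≡ 0 at y ∈ {2}; common: {2}.
Collecting: common zeros = {(1, 1), (4, 2)}, so the count is 2.
Comparison with the Bézout bound: 2 ≤ 2 = deg(f)·deg(g), as expected for curves with no common component (the bound is attained).


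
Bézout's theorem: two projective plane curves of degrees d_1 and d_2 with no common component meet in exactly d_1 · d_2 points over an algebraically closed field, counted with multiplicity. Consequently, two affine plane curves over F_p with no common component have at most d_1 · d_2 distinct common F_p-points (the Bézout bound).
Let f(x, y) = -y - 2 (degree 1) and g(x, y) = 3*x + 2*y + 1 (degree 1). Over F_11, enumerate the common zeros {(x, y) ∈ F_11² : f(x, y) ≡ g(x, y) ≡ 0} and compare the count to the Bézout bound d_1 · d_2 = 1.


Common zeros: {(1, 9)}; count = 1; Bézout bound = 1.

deg(f) = 1, deg(g) = 1, so Bézout bound = 1.
Scan x ∈ F_11. For each x, list the y ∈ F_11 with f(x, y) ≡ 0 and those with g(x, y) ≡ 0 (mod 11); the common zeros in that column are the intersection.
  x = 0: f ≡ 0 at y ∈ {9}; g ≡ 0 at y ∈ {5}; common: ∅.
  x = 1: f ≡ 0 at y ∈ {9}; g ≡ 0 at y ∈ {9}; common: {9}.
  x = 2: f ≡ 0 at y ∈ {9}; g ≡ 0 at y ∈ {2}; common: ∅.
  x = 3: f ≡ 0 at y ∈ {9}; g ≡ 0 at y ∈ {6}; common: ∅.
  x = 4: f ≡ 0 at y ∈ {9}; g ≡ 0 at y ∈ {10}; common: ∅.
  x = 5: f ≡ 0 at y ∈ {9}; g ≡ 0 at y ∈ {3}; common: ∅.
  x = 6: f ≡ 0 at y ∈ {9}; g ≡ 0 at y ∈ {7}; common: ∅.
  x = 7: f ≡ 0 at y ∈ {9}; g ≡ 0 at y ∈ {0}; common: ∅.
  x = 8: f ≡ 0 at y ∈ {9}; g ≡ 0 at y ∈ {4}; common: ∅.
  x = 9: f ≡ 0 at y ∈ {9}; g ≡ 0 at y ∈ {8}; common: ∅.
  x = 10: f ≡ 0 at y ∈ {9}; g ≡ 0 at y ∈ {1}; common: ∅.
Collecting: common zeros = {(1, 9)}, so the count is 1.
Comparison with the Bézout bound: 1 ≤ 1 = deg(f)·deg(g), as expected for curves with no common component (the bound is attained).


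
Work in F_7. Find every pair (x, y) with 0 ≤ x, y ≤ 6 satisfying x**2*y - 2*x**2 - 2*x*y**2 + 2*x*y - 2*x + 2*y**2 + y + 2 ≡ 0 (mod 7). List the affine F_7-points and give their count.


Affine F_7-points: {(1, 4), (2, 2), (2, 6), (3, 5), (3, 6), (4, 5), (5, 4)}; count = 7.

For each of the 49 pairs (x, y) ∈ F_7², evaluate f(x, y) mod 7. Record the zeros.
  x = 0: [0↦2, 1↦5, 2↦5, 3↦2, 4↦3, 5↦1, 6↦3]  zeros at y ∈ ∅
  x = 1: [0↦5, 1↦2, 2↦6, 3↦3, 4↦0, 5↦4, 6↦1]  zeros at y ∈ {4}
  x = 2: [0↦4, 1↦4, 2↦0, 3↦6, 4↦1, 5↦6, 6↦0]  zeros at y ∈ {2, 6}
  x = 3: [0↦6, 1↦4, 2↦1, 3↦4, 4↦6, 5↦0, 6↦0]  zeros at y ∈ {5, 6}
  x = 4: [0↦4, 1↦2, 2↦2, 3↦4, 4↦1, 5↦0, 6↦1]  zeros at y ∈ {5}
  x = 5: [0↦5, 1↦5, 2↦3, 3↦6, 4↦0, 5↦6, 6↦3]  zeros at y ∈ {4}
  x = 6: [0↦2, 1↦6, 2↦4, 3↦3, 4↦3, 5↦4, 6↦6]  zeros at y ∈ ∅
Collecting zeros: affine points = {(1, 4), (2, 2), (2, 6), (3, 5), (3, 6), (4, 5), (5, 4)}.
Total count |C(F_7)_aff| = 7.


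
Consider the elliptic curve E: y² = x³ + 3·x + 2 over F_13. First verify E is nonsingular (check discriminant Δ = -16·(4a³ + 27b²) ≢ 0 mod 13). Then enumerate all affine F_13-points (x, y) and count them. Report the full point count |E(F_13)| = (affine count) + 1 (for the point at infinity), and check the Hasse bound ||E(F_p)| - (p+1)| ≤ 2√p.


Affine points = {(2, 4), (2, 9), (3, 5), (3, 8), (4, 0), (5, 5), (5, 8), (9, 2), (9, 11), (11, 1), (11, 12)}; affine count = 11; |E(F_13)| = 12.

Discriminant check: Δ ∝ 4a³ + 27b² = 4·3³ + 27·2² = 4·27 + 27·4 ≡ 8 (mod 13). Nonzero ⇒ E is nonsingular.
For each x ∈ F_13, compute rhs = x³ + 3·x + 2 mod 13, then count y ∈ F_13 with y² ≡ rhs.
  x = 0: rhs = 2, matching y values: none (0 points).
  x = 1: rhs = 6, matching y values: none (0 points).
  x = 2: rhs = 3, matching y values: 4, 9 (2 points).
  x = 3: rhs = 12, matching y values: 5, 8 (2 points).
  x = 4: rhs = 0, matching y values: 0 (1 points).
  x = 5: rhs = 12, matching y values: 5, 8 (2 points).
  x = 6: rhs = 2, matching y values: none (0 points).
  x = 7: rhs = 2, matching y values: none (0 points).
  x = 8: rhs = 5, matching y values: none (0 points).
  x = 9: rhs = 4, matching y values: 2, 11 (2 points).
  x = 10: rhs = 5, matching y values: none (0 points).
  x = 11: rhs = 1, matching y values: 1, 12 (2 points).
  x = 12: rhs = 11, matching y values: none (0 points).
Total affine count: 11.
Full point count |E(F_13)| = 11 + 1 = 12.
Hasse bound: |12 − (13+1)| = |-2| = 2 ≤ 2√13 ≈ 7.2111 ✓.


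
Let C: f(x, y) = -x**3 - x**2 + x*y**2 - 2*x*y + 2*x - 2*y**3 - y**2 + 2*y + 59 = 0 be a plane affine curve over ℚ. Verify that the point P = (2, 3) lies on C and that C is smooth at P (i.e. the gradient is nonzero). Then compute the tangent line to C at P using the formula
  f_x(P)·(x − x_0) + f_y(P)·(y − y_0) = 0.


Tangent line at P: -11*x - 50*y + 172 = 0.

Step 1: f(2, 3) = 0, so P lies on C.
Step 2: partial derivatives
  f_x(x, y) = -3*x**2 - 2*x + y**2 - 2*y + 2, f_y(x, y) = 2*x*y - 2*x - 6*y**2 - 2*y + 2.
  f_x(P) = -11, f_y(P) = -50 (gradient nonzero, so P is smooth).
Step 3: tangent line at P: -11·(x − 2) + -50·(y − 3) = 0.
Expanding: -11*x - 50*y + 172 = 0.


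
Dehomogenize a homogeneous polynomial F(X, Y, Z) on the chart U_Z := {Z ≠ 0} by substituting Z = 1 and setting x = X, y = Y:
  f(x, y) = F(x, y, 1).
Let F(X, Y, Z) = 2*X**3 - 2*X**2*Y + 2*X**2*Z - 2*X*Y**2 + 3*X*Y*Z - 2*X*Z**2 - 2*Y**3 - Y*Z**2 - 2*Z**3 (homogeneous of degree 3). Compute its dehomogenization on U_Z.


f(x, y) = 2*x**3 - 2*x**2*y + 2*x**2 - 2*x*y**2 + 3*x*y - 2*x - 2*y**3 - y - 2

On U_Z we set Z = 1. Each monomial c·X^i·Y^j·Z^k in F becomes c·x^i·y^j·1^k = c·x^i·y^j.
Substituting Z = 1: F(X, Y, 1) = 2*x**3 - 2*x**2*y + 2*x**2 - 2*x*y**2 + 3*x*y - 2*x - 2*y**3 - y - 2.
Note: deg(f) ≤ deg(F) = 3; strict inequality happens when F is divisible by Z (lost terms).


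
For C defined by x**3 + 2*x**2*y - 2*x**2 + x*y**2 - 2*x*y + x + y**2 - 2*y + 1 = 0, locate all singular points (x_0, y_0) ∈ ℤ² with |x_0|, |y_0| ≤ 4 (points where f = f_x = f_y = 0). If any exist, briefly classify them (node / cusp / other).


Singular points: {(0, 1)}; classification: cusp.

Compute partial derivatives:
  f_x = 3*x**2 + 4*x*y - 4*x + y**2 - 2*y + 1.
  f_y = 2*x**2 + 2*x*y - 2*x + 2*y - 2.
Scan x_0 ∈ {−4, ..., 4}. For each x_0, f_y(x_0, y) is a polynomial in y; find its integer roots y ∈ {−4, ..., 4}, then test f_x and f at those candidates.
  x = -4: f_y(-4, y) = 38 - 6*y; no integer root y with |y| ≤ 4.
  x = -3: f_y(-3, y) = 22 - 4*y; no integer root y with |y| ≤ 4.
  x = -2: f_y(-2, y) = 10 - 2*y; no integer root y with |y| ≤ 4.
  x = -1: f_y(-1, y) = 2; no integer root y with |y| ≤ 4.
  x = 0: f_y(0, y) = 2*y - 2; vanishes at y ∈ {1}. (0, 1): f_x = 0, f = 0 — SINGULAR.
  x = 1: f_y(1, y) = 4*y - 2; no integer root y with |y| ≤ 4.
  x = 2: f_y(2, y) = 6*y + 2; no integer root y with |y| ≤ 4.
  x = 3: f_y(3, y) = 8*y + 10; no integer root y with |y| ≤ 4.
  x = 4: f_y(4, y) = 10*y + 22; no integer root y with |y| ≤ 4.
Only singular point on the grid: (0, 1).
Classify: substitute x = 0 + u, y = 1 + v and expand: f = u**3 + 2*u**2*v + u*v**2 + v**2.
No constant or linear terms (consistent with a singular point). Quadratic part: v**2. Cubic part: u**3 + 2*u**2*v + u*v**2.
The quadratic part v**2 is a perfect square, so there is a single (double) tangent line v = 0, i.e. y = 1. Restricting the cubic part to that line (v = 0) leaves u**3 ≠ 0, so f is not divisible by v and the branch is v² ≈ -u**3 to lowest order — this is a cusp.
Classification: cusp.


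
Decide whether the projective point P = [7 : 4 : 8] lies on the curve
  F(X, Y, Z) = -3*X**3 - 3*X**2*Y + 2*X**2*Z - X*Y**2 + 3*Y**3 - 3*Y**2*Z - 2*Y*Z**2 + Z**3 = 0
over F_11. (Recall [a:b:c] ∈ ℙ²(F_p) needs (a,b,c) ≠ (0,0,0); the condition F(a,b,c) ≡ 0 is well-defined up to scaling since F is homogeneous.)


F(7,4,8) ≡ 7 (mod 11); P is NOT on the curve.

Evaluate F(7, 4, 8) term-by-term (mod 11).
  -3*X**3 ↦ -3·343·1·1 = -1029
  -3*X**2*Y ↦ -3·49·4·1 = -588
  2*X**2*Z ↦ 2·49·1·8 = 784
  -X*Y**2 ↦ -1·7·16·1 = -112
  3*Y**3 ↦ 3·1·64·1 = 192
  -3*Y**2*Z ↦ -3·1·16·8 = -384
  -2*Y*Z**2 ↦ -2·1·4·64 = -512
  Z**3 ↦ 1·1·1·512 = 512
Sum: F(7, 4, 8) = (-1029) + (-588) + (784) + (-112) + (192) + (-384) + (-512) + (512) = -1137.
Reducing mod 11: -1137 ≡ 7 (mod 11).
Since F(a, b, c) ≡ 7 ≠ 0 (mod 11), P does NOT lie on the curve.


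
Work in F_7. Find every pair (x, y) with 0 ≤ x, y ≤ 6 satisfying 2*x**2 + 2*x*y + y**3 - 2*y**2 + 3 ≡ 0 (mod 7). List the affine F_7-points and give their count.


Affine F_7-points: {(0, 4), (0, 6), (1, 6), (2, 1), (3, 0), (3, 4), (3, 5), (4, 0), (4, 1), (6, 5)}; count = 10.

For each of the 49 pairs (x, y) ∈ F_7², evaluate f(x, y) mod 7. Record the zeros.
  x = 0: [0↦3, 1↦2, 2↦3, 3↦5, 4↦0, 5↦1, 6↦0]  zeros at y ∈ {4, 6}
  x = 1: [0↦5, 1↦6, 2↦2, 3↦6, 4↦3, 5↦6, 6↦0]  zeros at y ∈ {6}
  x = 2: [0↦4, 1↦0, 2↦5, 3↦4, 4↦3, 5↦1, 6↦4]  zeros at y ∈ {1}
  x = 3: [0↦0, 1↦5, 2↦5, 3↦6, 4↦0, 5↦0, 6↦5]  zeros at y ∈ {0, 4, 5}
  x = 4: [0↦0, 1↦0, 2↦2, 3↦5, 4↦1, 5↦3, 6↦3]  zeros at y ∈ {0, 1}
  x = 5: [0↦4, 1↦6, 2↦3, 3↦1, 4↦6, 5↦3, 6↦5]  zeros at y ∈ ∅
  x = 6: [0↦5, 1↦2, 2↦1, 3↦1, 4↦1, 5↦0, 6↦4]  zeros at y ∈ {5}
Collecting zeros: affine points = {(0, 4), (0, 6), (1, 6), (2, 1), (3, 0), (3, 4), (3, 5), (4, 0), (4, 1), (6, 5)}.
Total count |C(F_7)_aff| = 10.


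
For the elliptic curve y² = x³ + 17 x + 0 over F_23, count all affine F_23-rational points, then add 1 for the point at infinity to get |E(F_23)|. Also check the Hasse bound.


Affine points = {(0, 0), (1, 8), (1, 15), (3, 3), (3, 20), (5, 7), (5, 16), (7, 5), (7, 18), (8, 2), (8, 21), (9, 10), (9, 13), (11, 0), (12, 0), (13, 7), (13, 16), (17, 2), (17, 21), (19, 11), (19, 12), (21, 2), (21, 21)}; affine count = 23; |E(F_23)| = 24.

Discriminant check: Δ ∝ 4a³ + 27b² = 4·17³ + 27·0² = 4·4913 + 27·0 ≡ 10 (mod 23). Nonzero ⇒ E is nonsingular.
For each x ∈ F_23, compute rhs = x³ + 17·x + 0 mod 23, then count y ∈ F_23 with y² ≡ rhs.
  x = 0: rhs = 0, matching y values: 0 (1 points).
  x = 1: rhs = 18, matching y values: 8, 15 (2 points).
  x = 2: rhs = 19, matching y values: none (0 points).
  x = 3: rhs = 9, matching y values: 3, 20 (2 points).
  x = 4: rhs = 17, matching y values: none (0 points).
  x = 5: rhs = 3, matching y values: 7, 16 (2 points).
  x = 6: rhs = 19, matching y values: none (0 points).
  x = 7: rhs = 2, matching y values: 5, 18 (2 points).
  x = 8: rhs = 4, matching y values: 2, 21 (2 points).
  x = 9: rhs = 8, matching y values: 10, 13 (2 points).
  x = 10: rhs = 20, matching y values: none (0 points).
  x = 11: rhs = 0, matching y values: 0 (1 points).
  x = 12: rhs = 0, matching y values: 0 (1 points).
  x = 13: rhs = 3, matching y values: 7, 16 (2 points).
  x = 14: rhs = 15, matching y values: none (0 points).
  x = 15: rhs = 19, matching y values: none (0 points).
  x = 16: rhs = 21, matching y values: none (0 points).
  x = 17: rhs = 4, matching y values: 2, 21 (2 points).
  x = 18: rhs = 20, matching y values: none (0 points).
  x = 19: rhs = 6, matching y values: 11, 12 (2 points).
  x = 20: rhs = 14, matching y values: none (0 points).
  x = 21: rhs = 4, matching y values: 2, 21 (2 points).
  x = 22: rhs = 5, matching y values: none (0 points).
Total affine count: 23.
Full point count |E(F_23)| = 23 + 1 = 24.
Hasse bound: |24 − (23+1)| = |0| = 0 ≤ 2√23 ≈ 9.5917 ✓.


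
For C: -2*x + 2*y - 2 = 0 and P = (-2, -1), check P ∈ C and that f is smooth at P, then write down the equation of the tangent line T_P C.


Tangent line at P: -2*x + 2*y - 2 = 0.

Step 1: f(-2, -1) = 0, so P lies on C.
Step 2: partial derivatives
  f_x(x, y) = -2, f_y(x, y) = 2.
  f_x(P) = -2, f_y(P) = 2 (gradient nonzero, so P is smooth).
Step 3: tangent line at P: -2·(x − -2) + 2·(y − -1) = 0.
Expanding: -2*x + 2*y - 2 = 0.


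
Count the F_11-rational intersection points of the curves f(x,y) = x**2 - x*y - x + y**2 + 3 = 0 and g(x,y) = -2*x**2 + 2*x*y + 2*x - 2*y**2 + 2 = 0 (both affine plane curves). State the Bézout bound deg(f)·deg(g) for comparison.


Common zeros: ∅; count = 0; Bézout bound = 4.

deg(f) = 2, deg(g) = 2, so Bézout bound = 4.
Scan x ∈ F_11. For each x, list the y ∈ F_11 with f(x, y) ≡ 0 and those with g(x, y) ≡ 0 (mod 11); the common zeros in that column are the intersection.
  x = 0: f ≡ 0 at y ∈ ∅; g ≡ 0 at y ∈ {1, 10}; common: ∅.
  x = 1: f ≡ 0 at y ∈ {6}; g ≡ 0 at y ∈ {4, 8}; common: ∅.
  x = 2: f ≡ 0 at y ∈ ∅; g ≡ 0 at y ∈ {1}; common: ∅.
  x = 3: f ≡ 0 at y ∈ ∅; g ≡ 0 at y ∈ {7}; common: ∅.
  x = 4: f ≡ 0 at y ∈ {2}; g ≡ 0 at y ∈ {0, 4}; common: ∅.
  x = 5: f ≡ 0 at y ∈ ∅; g ≡ 0 at y ∈ {7, 9}; common: ∅.
  x = 6: f ≡ 0 at y ∈ {0, 6}; g ≡ 0 at y ∈ ∅; common: ∅.
  x = 7: f ≡ 0 at y ∈ {3, 4}; g ≡ 0 at y ∈ ∅; common: ∅.
  x = 8: f ≡ 0 at y ∈ {3, 5}; g ≡ 0 at y ∈ {0, 8}; common: ∅.
  x = 9: f ≡ 0 at y ∈ {4, 5}; g ≡ 0 at y ∈ ∅; common: ∅.
  x = 10: f ≡ 0 at y ∈ {2, 8}; g ≡ 0 at y ∈ ∅; common: ∅.
Collecting: common zeros = ∅, so the count is 0.
Comparison with the Bézout bound: 0 ≤ 4 = deg(f)·deg(g), as expected for curves with no common component (the affine F_11-count falls short of the bound because intersections may lie at infinity, over extension fields, or carry multiplicity).


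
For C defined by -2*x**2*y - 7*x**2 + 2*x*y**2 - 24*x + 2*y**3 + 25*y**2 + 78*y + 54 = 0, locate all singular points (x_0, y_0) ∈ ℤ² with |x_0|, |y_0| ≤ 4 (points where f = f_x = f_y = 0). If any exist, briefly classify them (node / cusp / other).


Singular points: {(-3, -3)}; classification: node.

Compute partial derivatives:
  f_x = -4*x*y - 14*x + 2*y**2 - 24.
  f_y = -2*x**2 + 4*x*y + 6*y**2 + 50*y + 78.
Scan x_0 ∈ {−4, ..., 4}. For each x_0, f_y(x_0, y) is a polynomial in y; find its integer roots y ∈ {−4, ..., 4}, then test f_x and f at those candidates.
  x = -4: f_y(-4, y) = 6*y**2 + 34*y + 46; no integer root y with |y| ≤ 4.
  x = -3: f_y(-3, y) = 6*y**2 + 38*y + 60; vanishes at y ∈ {-3}. (-3, -3): f_x = 0, f = 0 — SINGULAR.
  x = -2: f_y(-2, y) = 6*y**2 + 42*y + 70; no integer root y with |y| ≤ 4.
  x = -1: f_y(-1, y) = 6*y**2 + 46*y + 76; no integer root y with |y| ≤ 4.
  x = 0: f_y(0, y) = 6*y**2 + 50*y + 78; no integer root y with |y| ≤ 4.
  x = 1: f_y(1, y) = 6*y**2 + 54*y + 76; no integer root y with |y| ≤ 4.
  x = 2: f_y(2, y) = 6*y**2 + 58*y + 70; no integer root y with |y| ≤ 4.
  x = 3: f_y(3, y) = 6*y**2 + 62*y + 60; no integer root y with |y| ≤ 4.
  x = 4: f_y(4, y) = 6*y**2 + 66*y + 46; no integer root y with |y| ≤ 4.
Only singular point on the grid: (-3, -3).
Classify: substitute x = -3 + u, y = -3 + v and expand: f = -2*u**2*v - u**2 + 2*u*v**2 + 2*v**3 + v**2.
No constant or linear terms (consistent with a singular point). Quadratic part: -u**2 + v**2. Cubic part: -2*u**2*v + 2*u*v**2 + 2*v**3.
The quadratic part v**2 - u**2 = (v − u)(v + u) splits into two distinct linear factors, so there are two distinct tangent lines y − -3 = ±(x − -3) — this is a node (ordinary double point).
Classification: node.


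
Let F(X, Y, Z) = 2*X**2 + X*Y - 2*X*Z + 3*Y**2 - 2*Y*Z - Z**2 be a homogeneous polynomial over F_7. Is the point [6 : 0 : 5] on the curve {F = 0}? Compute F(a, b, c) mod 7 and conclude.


F(6,0,5) ≡ 1 (mod 7); P is NOT on the curve.

Evaluate F(6, 0, 5) term-by-term (mod 7).
  2*X**2 ↦ 2·36·1·1 = 72
  X*Y ↦ 1·6·0·1 = 0
  -2*X*Z ↦ -2·6·1·5 = -60
  3*Y**2 ↦ 3·1·0·1 = 0
  -2*Y*Z ↦ -2·1·0·5 = 0
  -Z**2 ↦ -1·1·1·25 = -25
Sum: F(6, 0, 5) = (72) + (0) + (-60) + (0) + (0) + (-25) = -13.
Reducing mod 7: -13 ≡ 1 (mod 7).
Since F(a, b, c) ≡ 1 ≠ 0 (mod 7), P does NOT lie on the curve.


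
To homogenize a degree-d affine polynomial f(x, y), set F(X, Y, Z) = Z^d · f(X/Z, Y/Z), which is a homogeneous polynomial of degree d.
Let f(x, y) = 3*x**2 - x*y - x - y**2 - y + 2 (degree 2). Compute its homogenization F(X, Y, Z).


F(X, Y, Z) = 3*X**2 - X*Y - X*Z - Y**2 - Y*Z + 2*Z**2

deg(f) = 2.
Substitute x = X/Z, y = Y/Z into f, then multiply by Z^2.
  monomial 3·x^2·y^0 ↦ 3·X^2·Y^0·Z^0.
  monomial -1·x^1·y^1 ↦ -1·X^1·Y^1·Z^0.
  monomial -1·x^1·y^0 ↦ -1·X^1·Y^0·Z^1.
  monomial -1·x^0·y^2 ↦ -1·X^0·Y^2·Z^0.
  monomial -1·x^0·y^1 ↦ -1·X^0·Y^1·Z^1.
  monomial 2·x^0·y^0 ↦ 2·X^0·Y^0·Z^2.
Collecting: F(X, Y, Z) = 3*X**2 - X*Y - X*Z - Y**2 - Y*Z + 2*Z**2.


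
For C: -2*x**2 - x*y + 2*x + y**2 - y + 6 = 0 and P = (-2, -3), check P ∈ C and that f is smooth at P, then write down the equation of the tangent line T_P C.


Tangent line at P: 13*x - 5*y + 11 = 0.

Step 1: f(-2, -3) = 0, so P lies on C.
Step 2: partial derivatives
  f_x(x, y) = -4*x - y + 2, f_y(x, y) = -x + 2*y - 1.
  f_x(P) = 13, f_y(P) = -5 (gradient nonzero, so P is smooth).
Step 3: tangent line at P: 13·(x − -2) + -5·(y − -3) = 0.
Expanding: 13*x - 5*y + 11 = 0.


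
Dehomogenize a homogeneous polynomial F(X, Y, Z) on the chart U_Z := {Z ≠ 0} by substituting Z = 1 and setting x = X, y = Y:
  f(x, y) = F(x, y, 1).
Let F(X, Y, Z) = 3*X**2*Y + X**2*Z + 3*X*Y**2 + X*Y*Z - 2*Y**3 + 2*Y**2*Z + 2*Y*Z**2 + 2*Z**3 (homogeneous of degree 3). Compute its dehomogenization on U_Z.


f(x, y) = 3*x**2*y + x**2 + 3*x*y**2 + x*y - 2*y**3 + 2*y**2 + 2*y + 2

On U_Z we set Z = 1. Each monomial c·X^i·Y^j·Z^k in F becomes c·x^i·y^j·1^k = c·x^i·y^j.
Substituting Z = 1: F(X, Y, 1) = 3*x**2*y + x**2 + 3*x*y**2 + x*y - 2*y**3 + 2*y**2 + 2*y + 2.
Note: deg(f) ≤ deg(F) = 3; strict inequality happens when F is divisible by Z (lost terms).


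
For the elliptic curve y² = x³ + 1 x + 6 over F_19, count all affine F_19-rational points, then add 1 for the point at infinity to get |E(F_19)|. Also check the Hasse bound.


Affine points = {(0, 5), (0, 14), (2, 4), (2, 15), (3, 6), (3, 13), (4, 6), (4, 13), (6, 0), (10, 3), (10, 16), (12, 6), (12, 13), (14, 3), (14, 16), (18, 2), (18, 17)}; affine count = 17; |E(F_19)| = 18.

Discriminant check: Δ ∝ 4a³ + 27b² = 4·1³ + 27·6² = 4·1 + 27·36 ≡ 7 (mod 19). Nonzero ⇒ E is nonsingular.
For each x ∈ F_19, compute rhs = x³ + 1·x + 6 mod 19, then count y ∈ F_19 with y² ≡ rhs.
  x = 0: rhs = 6, matching y values: 5, 14 (2 points).
  x = 1: rhs = 8, matching y values: none (0 points).
  x = 2: rhs = 16, matching y values: 4, 15 (2 points).
  x = 3: rhs = 17, matching y values: 6, 13 (2 points).
  x = 4: rhs = 17, matching y values: 6, 13 (2 points).
  x = 5: rhs = 3, matching y values: none (0 points).
  x = 6: rhs = 0, matching y values: 0 (1 points).
  x = 7: rhs = 14, matching y values: none (0 points).
  x = 8: rhs = 13, matching y values: none (0 points).
  x = 9: rhs = 3, matching y values: none (0 points).
  x = 10: rhs = 9, matching y values: 3, 16 (2 points).
  x = 11: rhs = 18, matching y values: none (0 points).
  x = 12: rhs = 17, matching y values: 6, 13 (2 points).
  x = 13: rhs = 12, matching y values: none (0 points).
  x = 14: rhs = 9, matching y values: 3, 16 (2 points).
  x = 15: rhs = 14, matching y values: none (0 points).
  x = 16: rhs = 14, matching y values: none (0 points).
  x = 17: rhs = 15, matching y values: none (0 points).
  x = 18: rhs = 4, matching y values: 2, 17 (2 points).
Total affine count: 17.
Full point count |E(F_19)| = 17 + 1 = 18.
Hasse bound: |18 − (19+1)| = |-2| = 2 ≤ 2√19 ≈ 8.7178 ✓.


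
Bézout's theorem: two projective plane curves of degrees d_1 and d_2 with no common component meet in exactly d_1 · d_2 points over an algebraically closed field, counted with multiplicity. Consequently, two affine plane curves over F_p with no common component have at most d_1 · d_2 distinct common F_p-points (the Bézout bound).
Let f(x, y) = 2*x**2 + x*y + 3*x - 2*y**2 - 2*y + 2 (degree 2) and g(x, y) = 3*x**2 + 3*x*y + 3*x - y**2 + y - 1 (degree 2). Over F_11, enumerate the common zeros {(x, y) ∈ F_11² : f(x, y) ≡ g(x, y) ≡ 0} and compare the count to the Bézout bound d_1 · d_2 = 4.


Common zeros: {(4, 8), (6, 7)}; count = 2; Bézout bound = 4.

deg(f) = 2, deg(g) = 2, so Bézout bound = 4.
Scan x ∈ F_11. For each x, list the y ∈ F_11 with f(x, y) ≡ 0 and those with g(x, y) ≡ 0 (mod 11); the common zeros in that column are the intersection.
  x = 0: f ≡ 0 at y ∈ {3, 7}; g ≡ 0 at y ∈ ∅; common: ∅.
  x = 1: f ≡ 0 at y ∈ ∅; g ≡ 0 at y ∈ {5, 10}; common: ∅.
  x = 2: f ≡ 0 at y ∈ ∅; g ≡ 0 at y ∈ ∅; common: ∅.
  x = 3: f ≡ 0 at y ∈ ∅; g ≡ 0 at y ∈ {1, 9}; common: ∅.
  x = 4: f ≡ 0 at y ∈ {4, 8}; g ≡ 0 at y ∈ {5, 8}; common: {8}.
  x = 5: f ≡ 0 at y ∈ ∅; g ≡ 0 at y ∈ ∅; common: ∅.
  x = 6: f ≡ 0 at y ∈ {6, 7}; g ≡ 0 at y ∈ {1, 7}; common: {7}.
  x = 7: f ≡ 0 at y ∈ {0, 8}; g ≡ 0 at y ∈ ∅; common: ∅.
  x = 8: f ≡ 0 at y ∈ {0, 3}; g ≡ 0 at y ∈ {7}; common: ∅.
  x = 9: f ≡ 0 at y ∈ {4, 5}; g ≡ 0 at y ∈ {8, 9}; common: ∅.
  x = 10: f ≡ 0 at y ∈ ∅; g ≡ 0 at y ∈ {10}; common: ∅.
Collecting: common zeros = {(4, 8), (6, 7)}, so the count is 2.
Comparison with the Bézout bound: 2 ≤ 4 = deg(f)·deg(g), as expected for curves with no common component (the affine F_11-count falls short of the bound because intersections may lie at infinity, over extension fields, or carry multiplicity).


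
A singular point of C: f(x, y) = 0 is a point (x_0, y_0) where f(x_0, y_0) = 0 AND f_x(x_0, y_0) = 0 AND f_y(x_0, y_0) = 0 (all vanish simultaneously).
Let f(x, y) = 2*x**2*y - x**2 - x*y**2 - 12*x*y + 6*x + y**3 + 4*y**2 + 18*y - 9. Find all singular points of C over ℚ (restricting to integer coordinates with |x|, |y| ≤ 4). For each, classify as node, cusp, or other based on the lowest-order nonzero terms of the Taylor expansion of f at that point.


Singular points: {(3, 0)}; classification: node.

Compute partial derivatives:
  f_x = 4*x*y - 2*x - y**2 - 12*y + 6.
  f_y = 2*x**2 - 2*x*y - 12*x + 3*y**2 + 8*y + 18.
Scan x_0 ∈ {−4, ..., 4}. For each x_0, f_y(x_0, y) is a polynomial in y; find its integer roots y ∈ {−4, ..., 4}, then test f_x and f at those candidates.
  x = -4: f_y(-4, y) = 3*y**2 + 16*y + 98; no integer root y with |y| ≤ 4.
  x = -3: f_y(-3, y) = 3*y**2 + 14*y + 72; no integer root y with |y| ≤ 4.
  x = -2: f_y(-2, y) = 3*y**2 + 12*y + 50; no integer root y with |y| ≤ 4.
  x = -1: f_y(-1, y) = 3*y**2 + 10*y + 32; no integer root y with |y| ≤ 4.
  x = 0: f_y(0, y) = 3*y**2 + 8*y + 18; no integer root y with |y| ≤ 4.
  x = 1: f_y(1, y) = 3*y**2 + 6*y + 8; no integer root y with |y| ≤ 4.
  x = 2: f_y(2, y) = 3*y**2 + 4*y + 2; no integer root y with |y| ≤ 4.
  x = 3: f_y(3, y) = 3*y**2 + 2*y; vanishes at y ∈ {0}. (3, 0): f_x = 0, f = 0 — SINGULAR.
  x = 4: f_y(4, y) = 3*y**2 + 2; no integer root y with |y| ≤ 4.
Only singular point on the grid: (3, 0).
Classify: substitute x = 3 + u, y = 0 + v and expand: f = 2*u**2*v - u**2 - u*v**2 + v**3 + v**2.
No constant or linear terms (consistent with a singular point). Quadratic part: -u**2 + v**2. Cubic part: 2*u**2*v - u*v**2 + v**3.
The quadratic part v**2 - u**2 = (v − u)(v + u) splits into two distinct linear factors, so there are two distinct tangent lines y − 0 = ±(x − 3) — this is a node (ordinary double point).
Classification: node.
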